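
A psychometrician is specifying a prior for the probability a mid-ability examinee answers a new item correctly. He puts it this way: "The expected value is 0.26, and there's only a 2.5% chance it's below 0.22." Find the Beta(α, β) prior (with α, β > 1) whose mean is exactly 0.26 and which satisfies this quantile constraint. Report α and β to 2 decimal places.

With mean 0.26 fixed, write α = 0.26s, β = 0.74s where s = α+β.
Need P(θ < 0.22) = 0.025 under Beta(0.26s, 0.74s). Normal approximation: (q−m)/√(m(1−m)/s) ≈ z_{0.025} = -1.96, so s ≈ 0.26·0.74·(-1.96)²/(0.22−0.26)² = 461.9.
At s = 461.9: P(θ<0.22) ≈ 0.022. Adjusting to match 0.025 gives s ≈ 437.19.
So α = 0.26·437.19 ≈ 113.67, β = 0.74·437.19 ≈ 323.52.

α ≈ 113.67, β ≈ 323.52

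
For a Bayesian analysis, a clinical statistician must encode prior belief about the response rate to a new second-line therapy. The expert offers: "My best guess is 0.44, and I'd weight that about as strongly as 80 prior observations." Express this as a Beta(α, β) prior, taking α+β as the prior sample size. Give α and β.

Under the effective-sample-size interpretation, Beta(α, β) has prior mean α/(α+β) and prior sample size α+β.
So α+β = 80 and α/(α+β) = 0.44, giving α = 0.44·80 = 35.2 and β = 80 − 35.2 = 44.8.

α = 35.2, β = 44.8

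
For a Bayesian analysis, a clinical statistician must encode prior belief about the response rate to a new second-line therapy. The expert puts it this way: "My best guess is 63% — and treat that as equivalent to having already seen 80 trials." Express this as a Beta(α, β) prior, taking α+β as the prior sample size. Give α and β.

α = 50.4, β = 29.6

Under the effective-sample-size interpretation, Beta(α, β) has prior mean α/(α+β) and prior sample size α+β.
So α+β = 80 and α/(α+β) = 0.63, giving α = 0.63·80 = 50.4 and β = 80 − 50.4 = 29.6.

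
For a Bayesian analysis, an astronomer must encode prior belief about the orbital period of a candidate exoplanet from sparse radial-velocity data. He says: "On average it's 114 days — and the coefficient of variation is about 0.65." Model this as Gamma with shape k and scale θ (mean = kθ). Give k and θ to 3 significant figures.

k ≈ 2.37, θ ≈ 48.2

For Gamma(k, scale θ): mean = kθ, variance = kθ², so CV = 1/√k.
CV = 0.65, hence k = 1/CV² = 2.37.
Then θ = mean/k = 114/2.37 = 48.2.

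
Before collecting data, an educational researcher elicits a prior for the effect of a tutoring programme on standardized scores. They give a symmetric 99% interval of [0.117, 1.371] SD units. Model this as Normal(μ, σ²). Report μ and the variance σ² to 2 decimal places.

μ = 0.74, σ² = 0.06

A symmetric 99% interval runs μ ± z·σ with z = 2.576.
Half-width = 0.627, so σ = 0.627/2.576 = 0.243 and σ² = 0.06.
μ is the interval midpoint, 0.74.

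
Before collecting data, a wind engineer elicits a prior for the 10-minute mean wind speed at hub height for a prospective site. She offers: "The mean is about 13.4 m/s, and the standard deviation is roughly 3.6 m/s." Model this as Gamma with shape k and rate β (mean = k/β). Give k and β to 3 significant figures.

For Gamma(k, rate β): mean = k/β, variance = k/β², so CV = 1/√k.
CV = SD/mean = 3.6/13.4 = 0.2687, hence k = 1/CV² = 13.9.
Then β = k/mean = 13.9/13.4 = 1.03.

k ≈ 13.9, β ≈ 1.03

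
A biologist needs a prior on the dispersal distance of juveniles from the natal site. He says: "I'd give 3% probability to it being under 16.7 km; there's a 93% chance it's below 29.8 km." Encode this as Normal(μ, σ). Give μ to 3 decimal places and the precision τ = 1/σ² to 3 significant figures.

μ = 24.040, τ = 0.0657

The p-quantile of Normal(μ,σ) is μ + z_p·σ, with z_{0.03} = -1.881 and z_{0.93} = 1.476.
Eliminate σ: μ = (z₂·x₁ − z₁·x₂)/(z₂ − z₁) = (1.476·16.7 − (-1.881)·29.8)/3.357 = 24.040.
Then σ = (x₂ − x₁)/(z₂ − z₁) = (29.8 − 16.7)/3.357 = 3.903.
Precision τ = 1/σ² = 1/3.903² = 0.0657.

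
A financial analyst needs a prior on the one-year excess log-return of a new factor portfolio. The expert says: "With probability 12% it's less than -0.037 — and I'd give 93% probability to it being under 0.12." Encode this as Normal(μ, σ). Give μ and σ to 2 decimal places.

μ = 0.03, σ = 0.06

The p-quantile of Normal(μ,σ) is μ + z_p·σ, with z_{0.12} = -1.175 and z_{0.93} = 1.476.
Eliminate σ: μ = (z₂·x₁ − z₁·x₂)/(z₂ − z₁) = (1.476·-0.037 − (-1.175)·0.12)/2.651 = 0.03.
Then σ = (x₂ − x₁)/(z₂ − z₁) = (0.12 − -0.037)/2.651 = 0.06.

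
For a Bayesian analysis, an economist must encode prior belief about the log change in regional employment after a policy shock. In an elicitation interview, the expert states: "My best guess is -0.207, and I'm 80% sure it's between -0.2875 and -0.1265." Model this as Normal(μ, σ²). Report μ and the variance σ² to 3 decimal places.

μ = -0.207, σ² = 0.004

A symmetric 80% interval runs μ ± z·σ with z = 1.282.
Half-width = 0.0805, so σ = 0.0805/1.282 = 0.0628 and σ² = 0.004.
μ is the stated best guess, -0.207.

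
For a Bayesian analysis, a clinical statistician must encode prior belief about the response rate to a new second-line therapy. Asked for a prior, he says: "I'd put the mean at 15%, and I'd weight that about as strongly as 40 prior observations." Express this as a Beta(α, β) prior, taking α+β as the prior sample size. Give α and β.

Under the effective-sample-size interpretation, Beta(α, β) has prior mean α/(α+β) and prior sample size α+β.
So α+β = 40 and α/(α+β) = 0.15, giving α = 0.15·40 = 6 and β = 40 − 6 = 34.

α = 6, β = 34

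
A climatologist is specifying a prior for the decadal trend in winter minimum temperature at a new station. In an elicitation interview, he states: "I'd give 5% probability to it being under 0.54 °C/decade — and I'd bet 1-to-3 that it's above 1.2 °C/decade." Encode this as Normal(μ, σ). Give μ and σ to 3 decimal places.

μ = 1.008, σ = 0.285

The p-quantile of Normal(μ,σ) is μ + z_p·σ, with z_{0.05} = -1.645 and z_{0.75} = 0.6745.
Eliminate σ: μ = (z₂·x₁ − z₁·x₂)/(z₂ − z₁) = (0.6745·0.54 − (-1.645)·1.2)/2.319 = 1.008.
Then σ = (x₂ − x₁)/(z₂ − z₁) = (1.2 − 0.54)/2.319 = 0.285.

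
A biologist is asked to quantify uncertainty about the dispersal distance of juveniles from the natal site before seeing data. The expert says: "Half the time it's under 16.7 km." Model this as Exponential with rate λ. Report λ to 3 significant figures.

λ ≈ 0.0415

Exponential median = ln 2 / λ, so λ = ln 2 / 16.7 = 0.0415.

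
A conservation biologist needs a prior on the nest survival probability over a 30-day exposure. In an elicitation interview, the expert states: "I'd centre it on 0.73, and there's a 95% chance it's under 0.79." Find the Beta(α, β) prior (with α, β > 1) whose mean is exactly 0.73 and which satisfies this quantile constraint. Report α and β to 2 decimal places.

α ≈ 100.78, β ≈ 37.27

With mean 0.73 fixed, write α = 0.73s, β = 0.27s where s = α+β.
Need P(θ < 0.79) = 0.95 under Beta(0.73s, 0.27s). Normal approximation: (q−m)/√(m(1−m)/s) ≈ z_{0.95} = 1.64, so s ≈ 0.73·0.27·(1.64)²/(0.79−0.73)² = 148.1.
At s = 148.1: P(θ<0.79) ≈ 0.956. Adjusting to match 0.95 gives s ≈ 138.05.
So α = 0.73·138.05 ≈ 100.78, β = 0.27·138.05 ≈ 37.27.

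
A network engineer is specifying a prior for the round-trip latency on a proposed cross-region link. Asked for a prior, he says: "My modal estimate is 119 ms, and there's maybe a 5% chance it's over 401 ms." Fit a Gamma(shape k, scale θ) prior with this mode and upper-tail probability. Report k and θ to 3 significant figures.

k ≈ 2.76, θ ≈ 67.5

Gamma(k,θ) with k>1 has mode (k−1)θ, so θ = 119/(k−1).
Need P(X < 401) = 0.95 with θ tied to k this way. Start at k = 2, θ = 119: P(X<401) ≈ 0.850.
Too low — raise k to concentrate. Iterating converges to k ≈ 2.76.
Then θ = 119/(2.76−1) ≈ 67.5.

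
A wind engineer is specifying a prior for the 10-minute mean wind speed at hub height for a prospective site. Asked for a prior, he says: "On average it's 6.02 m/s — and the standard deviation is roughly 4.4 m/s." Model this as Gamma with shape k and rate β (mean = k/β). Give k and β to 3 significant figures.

k ≈ 1.87, β ≈ 0.311

For Gamma(k, rate β): mean = k/β, variance = k/β², so CV = 1/√k.
CV = SD/mean = 4.4/6.02 = 0.7309, hence k = 1/CV² = 1.87.
Then β = k/mean = 1.87/6.02 = 0.311.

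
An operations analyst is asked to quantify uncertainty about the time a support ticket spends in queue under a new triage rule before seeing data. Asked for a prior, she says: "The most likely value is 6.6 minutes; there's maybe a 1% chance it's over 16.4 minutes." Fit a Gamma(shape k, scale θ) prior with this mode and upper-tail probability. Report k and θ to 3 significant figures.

k ≈ 6.67, θ ≈ 1.16

Gamma(k,θ) with k>1 has mode (k−1)θ, so θ = 6.6/(k−1).
Need P(X < 16.4) = 0.99 with θ tied to k this way. Start at k = 2, θ = 6.6: P(X<16.4) ≈ 0.710.
Too low — raise k to concentrate. Iterating converges to k ≈ 6.67.
Then θ = 6.6/(6.67−1) ≈ 1.16.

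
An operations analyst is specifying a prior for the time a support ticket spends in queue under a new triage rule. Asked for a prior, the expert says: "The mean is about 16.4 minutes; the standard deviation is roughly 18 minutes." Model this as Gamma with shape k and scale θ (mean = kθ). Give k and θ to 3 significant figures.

For Gamma(k, scale θ): mean = kθ, variance = kθ², so CV = 1/√k.
CV = SD/mean = 18/16.4 = 1.098, hence k = 1/CV² = 0.83.
Then θ = mean/k = 16.4/0.83 = 19.8.

k ≈ 0.83, θ ≈ 19.8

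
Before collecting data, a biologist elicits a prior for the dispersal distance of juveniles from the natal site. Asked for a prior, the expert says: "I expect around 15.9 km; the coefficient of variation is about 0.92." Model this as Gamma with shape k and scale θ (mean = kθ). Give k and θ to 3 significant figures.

For Gamma(k, scale θ): mean = kθ, variance = kθ², so CV = 1/√k.
CV = 0.92, hence k = 1/CV² = 1.18.
Then θ = mean/k = 15.9/1.18 = 13.5.

k ≈ 1.18, θ ≈ 13.5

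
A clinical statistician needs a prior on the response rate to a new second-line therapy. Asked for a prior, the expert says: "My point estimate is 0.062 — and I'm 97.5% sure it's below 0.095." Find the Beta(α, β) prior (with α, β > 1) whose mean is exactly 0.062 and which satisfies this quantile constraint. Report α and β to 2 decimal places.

α ≈ 15.48, β ≈ 234.23

With mean 0.062 fixed, write α = 0.062s, β = 0.938s where s = α+β.
Need P(θ < 0.095) = 0.975 under Beta(0.062s, 0.938s). Normal approximation: (q−m)/√(m(1−m)/s) ≈ z_{0.975} = 1.96, so s ≈ 0.062·0.938·(1.96)²/(0.095−0.062)² = 205.1.
At s = 205.1: P(θ<0.095) ≈ 0.963. Adjusting to match 0.975 gives s ≈ 249.71.
So α = 0.062·249.71 ≈ 15.48, β = 0.938·249.71 ≈ 234.23.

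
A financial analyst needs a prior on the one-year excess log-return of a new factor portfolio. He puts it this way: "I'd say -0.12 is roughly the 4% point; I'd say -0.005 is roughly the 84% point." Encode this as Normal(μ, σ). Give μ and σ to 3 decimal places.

μ = -0.047, σ = 0.042

For Normal(μ,σ), the p-quantile is μ + z_p·σ. Here z_{0.04} = -1.751, z_{0.84} = 0.9945.
So -0.12 = μ − 1.751σ and -0.005 = μ + 0.9945σ.
Subtracting: σ = (-0.005 − -0.12)/(0.9945 − (-1.751)) = 0.042.
Then μ = -0.12 − (-1.751)·0.042 = -0.047.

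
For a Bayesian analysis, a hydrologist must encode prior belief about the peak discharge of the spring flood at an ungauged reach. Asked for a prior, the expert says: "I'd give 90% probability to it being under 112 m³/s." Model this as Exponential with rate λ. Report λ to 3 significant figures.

P(T < 112.0) = 1 − e^(−λ·112.0) = 0.9, so λ = −ln(1−0.9)/112.0 = −ln(0.1)/112.0 = 0.0206.

λ ≈ 0.0206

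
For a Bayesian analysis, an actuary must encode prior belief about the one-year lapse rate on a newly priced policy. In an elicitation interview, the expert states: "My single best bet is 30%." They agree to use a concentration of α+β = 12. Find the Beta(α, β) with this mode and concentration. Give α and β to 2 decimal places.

α = 4.00, β = 8.00

For α,β > 1 the Beta mode is (α−1)/(α+β−2). With α+β = 12, the mode is (α−1)/10.
Set (α−1)/10 = 0.3 → α = 1 + 0.3·10 = 4.00.
β = 12 − α = 8.00.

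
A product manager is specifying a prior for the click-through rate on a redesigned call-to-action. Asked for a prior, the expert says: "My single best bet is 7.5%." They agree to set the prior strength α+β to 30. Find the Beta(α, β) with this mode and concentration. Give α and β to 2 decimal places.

α = 3.10, β = 26.90

For α,β > 1 the Beta mode is (α−1)/(α+β−2). With α+β = 30, the mode is (α−1)/28.
Set (α−1)/28 = 0.075 → α = 1 + 0.075·28 = 3.10.
β = 30 − α = 26.90.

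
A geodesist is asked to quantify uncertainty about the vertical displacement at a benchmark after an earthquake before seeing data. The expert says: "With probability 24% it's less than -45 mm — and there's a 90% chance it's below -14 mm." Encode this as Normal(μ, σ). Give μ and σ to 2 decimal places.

The p-quantile of Normal(μ,σ) is μ + z_p·σ, with z_{0.24} = -0.7063 and z_{0.9} = 1.282.
Eliminate σ: μ = (z₂·x₁ − z₁·x₂)/(z₂ − z₁) = (1.282·-45 − (-0.7063)·-14)/1.988 = -33.99.
Then σ = (x₂ − x₁)/(z₂ − z₁) = (-14 − -45)/1.988 = 15.59.

μ = -33.99, σ = 15.59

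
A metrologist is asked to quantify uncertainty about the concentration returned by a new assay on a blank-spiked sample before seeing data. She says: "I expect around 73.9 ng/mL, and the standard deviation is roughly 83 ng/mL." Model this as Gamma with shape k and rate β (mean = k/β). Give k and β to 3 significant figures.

For Gamma(k, rate β): mean = k/β, variance = k/β², so CV = 1/√k.
CV = SD/mean = 83/73.9 = 1.123, hence k = 1/CV² = 0.793.
Then β = k/mean = 0.793/73.9 = 0.0107.

k ≈ 0.793, β ≈ 0.0107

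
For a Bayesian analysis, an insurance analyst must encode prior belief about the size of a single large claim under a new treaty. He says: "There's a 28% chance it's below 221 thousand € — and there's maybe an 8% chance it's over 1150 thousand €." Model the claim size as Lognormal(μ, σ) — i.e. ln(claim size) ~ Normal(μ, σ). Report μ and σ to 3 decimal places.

μ ≈ 5.882, σ ≈ 0.830

If T ~ Lognormal(μ,σ) then ln T ~ Normal(μ,σ), so the p-quantile of ln T is μ + z_p·σ.
ln(221) = 5.398 and ln(1150) = 7.048; z_{0.28} = -0.5828, z_{0.92} = 1.405.
σ = (7.048 − 5.398)/(1.405 − (-0.5828)) = 0.830.
μ = 5.398 − (-0.5828)·0.830 = 5.882.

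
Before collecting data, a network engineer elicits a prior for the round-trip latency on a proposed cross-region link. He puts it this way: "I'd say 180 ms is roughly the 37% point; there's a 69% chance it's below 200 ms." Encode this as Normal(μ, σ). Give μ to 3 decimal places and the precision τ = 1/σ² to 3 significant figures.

μ = 188.019, τ = 0.00171

For Normal(μ,σ), the p-quantile is μ + z_p·σ. Here z_{0.37} = -0.3319, z_{0.69} = 0.4959.
So 180 = μ − 0.3319σ and 200 = μ + 0.4959σ.
Subtracting: σ = (200 − 180)/(0.4959 − (-0.3319)) = 24.163.
Then μ = 180 − (-0.3319)·24.163 = 188.019.
Precision τ = 1/σ² = 1/24.16² = 0.00171.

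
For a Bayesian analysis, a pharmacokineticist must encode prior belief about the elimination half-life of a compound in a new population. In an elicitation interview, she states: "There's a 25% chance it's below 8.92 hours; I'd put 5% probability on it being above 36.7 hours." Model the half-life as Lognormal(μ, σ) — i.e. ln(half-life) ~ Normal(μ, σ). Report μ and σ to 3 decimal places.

μ ≈ 2.600, σ ≈ 0.610

If T ~ Lognormal(μ,σ) then ln T ~ Normal(μ,σ), so the p-quantile of ln T is μ + z_p·σ.
ln(8.92) = 2.188 and ln(36.7) = 3.603; z_{0.25} = -0.6745, z_{0.95} = 1.645.
σ = (3.603 − 2.188)/(1.645 − (-0.6745)) = 0.610.
μ = 2.188 − (-0.6745)·0.610 = 2.600.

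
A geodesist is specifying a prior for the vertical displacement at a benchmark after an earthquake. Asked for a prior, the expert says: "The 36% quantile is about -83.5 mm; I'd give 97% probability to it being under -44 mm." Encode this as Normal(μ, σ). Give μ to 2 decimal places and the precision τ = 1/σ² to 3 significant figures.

The p-quantile of Normal(μ,σ) is μ + z_p·σ, with z_{0.36} = -0.3585 and z_{0.97} = 1.881.
Eliminate σ: μ = (z₂·x₁ − z₁·x₂)/(z₂ − z₁) = (1.881·-83.5 − (-0.3585)·-44)/2.239 = -77.18.
Then σ = (x₂ − x₁)/(z₂ − z₁) = (-44 − -83.5)/2.239 = 17.64.
Precision τ = 1/σ² = 1/17.64² = 0.00321.

μ = -77.18, τ = 0.00321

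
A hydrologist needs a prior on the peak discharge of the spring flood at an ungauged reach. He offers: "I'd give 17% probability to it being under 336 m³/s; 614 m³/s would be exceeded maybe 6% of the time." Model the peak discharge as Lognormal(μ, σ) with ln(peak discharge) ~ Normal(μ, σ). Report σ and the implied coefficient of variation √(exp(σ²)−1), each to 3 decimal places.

σ ≈ 0.240, CV ≈ 0.244

If T ~ Lognormal(μ,σ) then ln T ~ Normal(μ,σ), so the p-quantile of ln T is μ + z_p·σ.
ln(336) = 5.817 and ln(614) = 6.42; z_{0.17} = -0.9542, z_{0.94} = 1.555.
σ = (6.42 − 5.817)/(1.555 − (-0.9542)) = 0.240.
μ = 5.817 − (-0.9542)·0.240 = 6.046.
CV = √(exp(σ²)−1) = √(exp(0.0577)−1) = 0.244.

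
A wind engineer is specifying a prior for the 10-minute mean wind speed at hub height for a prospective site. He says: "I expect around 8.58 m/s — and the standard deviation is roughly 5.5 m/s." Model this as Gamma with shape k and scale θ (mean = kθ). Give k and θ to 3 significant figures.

For Gamma(k, scale θ): mean = kθ, variance = kθ², so CV = 1/√k.
CV = SD/mean = 5.5/8.58 = 0.641, hence k = 1/CV² = 2.43.
Then θ = mean/k = 8.58/2.43 = 3.53.

k ≈ 2.43, θ ≈ 3.53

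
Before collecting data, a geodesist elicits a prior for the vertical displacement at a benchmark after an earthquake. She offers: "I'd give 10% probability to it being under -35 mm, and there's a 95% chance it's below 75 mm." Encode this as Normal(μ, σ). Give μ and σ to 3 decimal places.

μ = 13.172, σ = 37.589

The p-quantile of Normal(μ,σ) is μ + z_p·σ, with z_{0.1} = -1.282 and z_{0.95} = 1.645.
Eliminate σ: μ = (z₂·x₁ − z₁·x₂)/(z₂ − z₁) = (1.645·-35 − (-1.282)·75)/2.926 = 13.172.
Then σ = (x₂ − x₁)/(z₂ − z₁) = (75 − -35)/2.926 = 37.589.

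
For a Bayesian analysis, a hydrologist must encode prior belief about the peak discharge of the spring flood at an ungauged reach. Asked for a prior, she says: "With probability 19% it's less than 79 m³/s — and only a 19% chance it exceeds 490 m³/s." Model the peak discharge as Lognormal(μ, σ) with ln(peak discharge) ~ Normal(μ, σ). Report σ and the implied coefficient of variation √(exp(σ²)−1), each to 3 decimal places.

If T ~ Lognormal(μ,σ) then ln T ~ Normal(μ,σ), so the p-quantile of ln T is μ + z_p·σ.
ln(79) = 4.369 and ln(490) = 6.194; z_{0.19} = -0.8779, z_{0.81} = 0.8779.
σ = (6.194 − 4.369)/(0.8779 − (-0.8779)) = 1.039.
μ = 4.369 − (-0.8779)·1.039 = 5.282.
CV = √(exp(σ²)−1) = √(exp(1.0803)−1) = 1.395.

σ ≈ 1.039, CV ≈ 1.395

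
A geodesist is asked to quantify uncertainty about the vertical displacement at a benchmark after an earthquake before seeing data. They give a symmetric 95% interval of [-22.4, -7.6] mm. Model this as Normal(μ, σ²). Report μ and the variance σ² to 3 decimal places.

μ = -15.000, σ² = 14.255

A symmetric 95% interval runs μ ± z·σ with z = 1.96.
Half-width = 7.4, so σ = 7.4/1.96 = 3.7756 and σ² = 14.255.
μ is the interval midpoint, -15.000.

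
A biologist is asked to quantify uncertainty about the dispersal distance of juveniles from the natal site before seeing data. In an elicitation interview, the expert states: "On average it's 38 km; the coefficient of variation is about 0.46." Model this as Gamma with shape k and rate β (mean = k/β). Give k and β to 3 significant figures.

For Gamma(k, rate β): mean = k/β, variance = k/β², so CV = 1/√k.
CV = 0.46, hence k = 1/CV² = 4.73.
Then β = k/mean = 4.73/38 = 0.124.

k ≈ 4.73, β ≈ 0.124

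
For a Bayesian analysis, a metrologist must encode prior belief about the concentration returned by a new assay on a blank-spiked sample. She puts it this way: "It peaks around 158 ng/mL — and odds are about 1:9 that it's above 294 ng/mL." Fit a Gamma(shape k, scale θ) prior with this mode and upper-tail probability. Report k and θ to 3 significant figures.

Gamma(k,θ) with k>1 has mode (k−1)θ, so θ = 158/(k−1).
Need P(X < 294) = 0.9 with θ tied to k this way. Start at k = 2, θ = 158: P(X<294) ≈ 0.555.
Too low — raise k to concentrate. Iterating converges to k ≈ 5.95.
Then θ = 158/(5.95−1) ≈ 31.9.

k ≈ 5.95, θ ≈ 31.9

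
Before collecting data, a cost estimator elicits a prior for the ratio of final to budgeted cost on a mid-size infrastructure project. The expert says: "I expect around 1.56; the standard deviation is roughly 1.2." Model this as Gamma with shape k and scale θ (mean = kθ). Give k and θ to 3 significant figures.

k ≈ 1.69, θ ≈ 0.923

For Gamma(k, scale θ): mean = kθ, variance = kθ², so CV = 1/√k.
CV = SD/mean = 1.2/1.56 = 0.7692, hence k = 1/CV² = 1.69.
Then θ = mean/k = 1.56/1.69 = 0.923.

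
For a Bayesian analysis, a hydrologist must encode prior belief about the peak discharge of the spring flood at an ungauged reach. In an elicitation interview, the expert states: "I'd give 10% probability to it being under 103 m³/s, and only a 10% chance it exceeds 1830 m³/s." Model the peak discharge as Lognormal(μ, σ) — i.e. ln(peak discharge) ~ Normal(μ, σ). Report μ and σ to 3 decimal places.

μ ≈ 6.073, σ ≈ 1.123

If T ~ Lognormal(μ,σ) then ln T ~ Normal(μ,σ), so the p-quantile of ln T is μ + z_p·σ.
ln(103) = 4.635 and ln(1830) = 7.512; z_{0.1} = -1.282, z_{0.9} = 1.282.
σ = (7.512 − 4.635)/(1.282 − (-1.282)) = 1.123.
μ = 4.635 − (-1.282)·1.123 = 6.073.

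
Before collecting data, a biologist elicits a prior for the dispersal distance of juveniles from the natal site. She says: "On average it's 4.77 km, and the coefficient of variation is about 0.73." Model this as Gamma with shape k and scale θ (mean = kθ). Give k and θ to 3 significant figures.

For Gamma(k, scale θ): mean = kθ, variance = kθ², so CV = 1/√k.
CV = 0.73, hence k = 1/CV² = 1.88.
Then θ = mean/k = 4.77/1.88 = 2.54.

k ≈ 1.88, θ ≈ 2.54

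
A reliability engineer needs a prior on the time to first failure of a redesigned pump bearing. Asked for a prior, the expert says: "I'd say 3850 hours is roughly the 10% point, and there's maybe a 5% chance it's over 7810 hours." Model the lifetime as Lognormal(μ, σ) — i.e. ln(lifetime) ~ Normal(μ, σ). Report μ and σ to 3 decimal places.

μ ≈ 8.566, σ ≈ 0.242

If T ~ Lognormal(μ,σ) then ln T ~ Normal(μ,σ), so the p-quantile of ln T is μ + z_p·σ.
ln(3850) = 8.256 and ln(7810) = 8.963; z_{0.1} = -1.282, z_{0.95} = 1.645.
σ = (8.963 − 8.256)/(1.645 − (-1.282)) = 0.242.
μ = 8.256 − (-1.282)·0.242 = 8.566.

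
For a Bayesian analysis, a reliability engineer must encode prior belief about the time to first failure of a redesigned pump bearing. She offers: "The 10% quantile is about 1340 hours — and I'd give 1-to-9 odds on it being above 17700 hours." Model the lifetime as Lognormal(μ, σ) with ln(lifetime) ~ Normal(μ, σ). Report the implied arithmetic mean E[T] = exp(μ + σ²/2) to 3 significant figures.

E[T] ≈ 8090 hours

If T ~ Lognormal(μ,σ) then ln T ~ Normal(μ,σ), so the p-quantile of ln T is μ + z_p·σ.
ln(1340) = 7.2 and ln(17700) = 9.781; z_{0.1} = -1.282, z_{0.9} = 1.282.
σ = (9.781 − 7.2)/(1.282 − (-1.282)) = 1.007.
μ = 7.2 − (-1.282)·1.007 = 8.491.
E[T] = exp(μ + σ²/2) = exp(8.491 + 0.5070) = 8090 hours.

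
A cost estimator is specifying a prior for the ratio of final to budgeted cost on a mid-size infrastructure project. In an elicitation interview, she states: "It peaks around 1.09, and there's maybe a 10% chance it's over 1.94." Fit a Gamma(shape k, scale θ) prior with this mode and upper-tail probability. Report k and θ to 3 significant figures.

k ≈ 6.72, θ ≈ 0.19

Gamma(k,θ) with k>1 has mode (k−1)θ, so θ = 1.09/(k−1).
Need P(X < 1.94) = 0.9 with θ tied to k this way. Start at k = 2, θ = 1.09: P(X<1.94) ≈ 0.531.
Too low — raise k to concentrate. Iterating converges to k ≈ 6.72.
Then θ = 1.09/(6.72−1) ≈ 0.19.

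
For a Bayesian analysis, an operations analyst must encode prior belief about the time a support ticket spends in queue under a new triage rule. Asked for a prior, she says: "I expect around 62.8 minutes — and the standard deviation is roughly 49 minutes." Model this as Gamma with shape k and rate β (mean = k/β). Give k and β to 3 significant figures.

k ≈ 1.64, β ≈ 0.0262

For Gamma(k, rate β): mean = k/β, variance = k/β², so CV = 1/√k.
CV = SD/mean = 49/62.8 = 0.7803, hence k = 1/CV² = 1.64.
Then β = k/mean = 1.64/62.8 = 0.0262.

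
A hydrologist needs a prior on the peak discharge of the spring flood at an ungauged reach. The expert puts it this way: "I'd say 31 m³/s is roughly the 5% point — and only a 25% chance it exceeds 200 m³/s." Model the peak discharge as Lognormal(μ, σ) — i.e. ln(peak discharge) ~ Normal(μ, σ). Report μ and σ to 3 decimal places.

μ ≈ 4.756, σ ≈ 0.804

If T ~ Lognormal(μ,σ) then ln T ~ Normal(μ,σ), so the p-quantile of ln T is μ + z_p·σ.
ln(31) = 3.434 and ln(200) = 5.298; z_{0.05} = -1.645, z_{0.75} = 0.6745.
σ = (5.298 − 3.434)/(0.6745 − (-1.645)) = 0.804.
μ = 3.434 − (-1.645)·0.804 = 4.756.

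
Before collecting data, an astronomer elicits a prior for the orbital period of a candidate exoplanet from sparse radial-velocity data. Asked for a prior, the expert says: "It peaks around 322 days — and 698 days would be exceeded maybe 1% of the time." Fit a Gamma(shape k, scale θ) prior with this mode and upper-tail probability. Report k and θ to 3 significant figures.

Gamma(k,θ) with k>1 has mode (k−1)θ, so θ = 322/(k−1).
Need P(X < 698) = 0.99 with θ tied to k this way. Start at k = 2, θ = 322: P(X<698) ≈ 0.637.
Too low — raise k to concentrate. Iterating converges to k ≈ 9.08.
Then θ = 322/(9.08−1) ≈ 39.9.

k ≈ 9.08, θ ≈ 39.9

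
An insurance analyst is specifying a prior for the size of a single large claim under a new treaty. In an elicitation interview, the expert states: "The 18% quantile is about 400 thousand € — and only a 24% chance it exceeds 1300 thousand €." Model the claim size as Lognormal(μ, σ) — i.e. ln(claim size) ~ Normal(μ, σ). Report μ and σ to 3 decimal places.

If T ~ Lognormal(μ,σ) then ln T ~ Normal(μ,σ), so the p-quantile of ln T is μ + z_p·σ.
ln(400) = 5.991 and ln(1300) = 7.17; z_{0.18} = -0.9154, z_{0.76} = 0.7063.
σ = (7.17 − 5.991)/(0.7063 − (-0.9154)) = 0.727.
μ = 5.991 − (-0.9154)·0.727 = 6.657.

μ ≈ 6.657, σ ≈ 0.727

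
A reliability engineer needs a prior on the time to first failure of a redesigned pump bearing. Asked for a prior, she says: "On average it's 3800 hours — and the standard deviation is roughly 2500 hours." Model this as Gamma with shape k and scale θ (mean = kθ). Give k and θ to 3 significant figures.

k ≈ 2.31, θ ≈ 1640

For Gamma(k, scale θ): mean = kθ, variance = kθ², so CV = 1/√k.
CV = SD/mean = 2500/3800 = 0.6579, hence k = 1/CV² = 2.31.
Then θ = mean/k = 3800/2.31 = 1640.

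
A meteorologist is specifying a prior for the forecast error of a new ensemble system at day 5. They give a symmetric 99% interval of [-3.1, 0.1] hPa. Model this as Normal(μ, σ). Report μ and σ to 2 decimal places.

μ = -1.50, σ = 0.62

A symmetric 99% interval runs μ ± z·σ with z = 2.576.
Half-width = 1.6, so σ = 1.6/2.576 = 0.62.
μ is the interval midpoint, -1.50.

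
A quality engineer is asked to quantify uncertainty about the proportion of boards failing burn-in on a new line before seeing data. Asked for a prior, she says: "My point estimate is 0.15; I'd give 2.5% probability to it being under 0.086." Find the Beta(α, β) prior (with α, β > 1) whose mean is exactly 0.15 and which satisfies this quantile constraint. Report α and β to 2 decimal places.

With mean 0.15 fixed, write α = 0.15s, β = 0.85s where s = α+β.
Need P(θ < 0.086) = 0.025 under Beta(0.15s, 0.85s). Normal approximation: (q−m)/√(m(1−m)/s) ≈ z_{0.025} = -1.96, so s ≈ 0.15·0.85·(-1.96)²/(0.086−0.15)² = 119.6.
At s = 119.6: P(θ<0.086) ≈ 0.013. Adjusting to match 0.025 gives s ≈ 95.20.
So α = 0.15·95.20 ≈ 14.28, β = 0.85·95.20 ≈ 80.92.

α ≈ 14.28, β ≈ 80.92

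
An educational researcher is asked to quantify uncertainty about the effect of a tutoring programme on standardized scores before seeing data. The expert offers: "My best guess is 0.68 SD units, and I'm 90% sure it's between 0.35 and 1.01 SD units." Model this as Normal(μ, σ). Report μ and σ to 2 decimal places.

A symmetric 90% interval runs μ ± z·σ with z = 1.645.
Half-width = 0.33, so σ = 0.33/1.645 = 0.20.
μ is the stated best guess, 0.68.

μ = 0.68, σ = 0.20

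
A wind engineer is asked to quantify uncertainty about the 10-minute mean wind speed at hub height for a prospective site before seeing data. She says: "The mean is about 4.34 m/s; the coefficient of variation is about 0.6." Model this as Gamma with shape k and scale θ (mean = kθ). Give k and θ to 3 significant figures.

k ≈ 2.78, θ ≈ 1.56

For Gamma(k, scale θ): mean = kθ, variance = kθ², so CV = 1/√k.
CV = 0.6, hence k = 1/CV² = 2.78.
Then θ = mean/k = 4.34/2.78 = 1.56.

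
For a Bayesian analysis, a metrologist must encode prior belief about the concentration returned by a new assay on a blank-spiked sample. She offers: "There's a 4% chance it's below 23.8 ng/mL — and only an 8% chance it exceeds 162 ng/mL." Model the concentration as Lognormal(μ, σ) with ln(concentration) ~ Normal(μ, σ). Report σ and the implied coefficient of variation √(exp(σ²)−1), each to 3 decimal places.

If T ~ Lognormal(μ,σ) then ln T ~ Normal(μ,σ), so the p-quantile of ln T is μ + z_p·σ.
ln(23.8) = 3.17 and ln(162) = 5.088; z_{0.04} = -1.751, z_{0.92} = 1.405.
σ = (5.088 − 3.17)/(1.405 − (-1.751)) = 0.608.
μ = 3.17 − (-1.751)·0.608 = 4.234.
CV = √(exp(σ²)−1) = √(exp(0.3694)−1) = 0.668.

σ ≈ 0.608, CV ≈ 0.668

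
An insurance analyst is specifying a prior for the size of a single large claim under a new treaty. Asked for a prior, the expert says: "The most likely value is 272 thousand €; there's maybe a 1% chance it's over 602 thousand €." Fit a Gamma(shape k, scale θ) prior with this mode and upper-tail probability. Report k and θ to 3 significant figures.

Gamma(k,θ) with k>1 has mode (k−1)θ, so θ = 272/(k−1).
Need P(X < 602) = 0.99 with θ tied to k this way. Start at k = 2, θ = 272: P(X<602) ≈ 0.649.
Too low — raise k to concentrate. Iterating converges to k ≈ 8.63.
Then θ = 272/(8.63−1) ≈ 35.7.

k ≈ 8.63, θ ≈ 35.7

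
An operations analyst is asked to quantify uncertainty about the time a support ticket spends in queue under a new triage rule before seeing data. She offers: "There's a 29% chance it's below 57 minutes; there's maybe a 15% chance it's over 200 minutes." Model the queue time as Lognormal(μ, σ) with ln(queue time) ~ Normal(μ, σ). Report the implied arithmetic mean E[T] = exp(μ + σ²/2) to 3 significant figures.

If T ~ Lognormal(μ,σ) then ln T ~ Normal(μ,σ), so the p-quantile of ln T is μ + z_p·σ.
ln(57) = 4.043 and ln(200) = 5.298; z_{0.29} = -0.5534, z_{0.85} = 1.036.
σ = (5.298 − 4.043)/(1.036 − (-0.5534)) = 0.790.
μ = 4.043 − (-0.5534)·0.790 = 4.480.
E[T] = exp(μ + σ²/2) = exp(4.480 + 0.3117) = 121 minutes.

E[T] ≈ 121 minutes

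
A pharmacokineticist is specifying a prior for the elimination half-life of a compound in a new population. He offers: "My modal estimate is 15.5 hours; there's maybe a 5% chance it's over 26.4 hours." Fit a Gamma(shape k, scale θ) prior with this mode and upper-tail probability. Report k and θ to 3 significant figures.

k ≈ 10.8, θ ≈ 1.57

Gamma(k,θ) with k>1 has mode (k−1)θ, so θ = 15.5/(k−1).
Need P(X < 26.4) = 0.95 with θ tied to k this way. Start at k = 2, θ = 15.5: P(X<26.4) ≈ 0.508.
Too low — raise k to concentrate. Iterating converges to k ≈ 10.8.
Then θ = 15.5/(10.8−1) ≈ 1.57.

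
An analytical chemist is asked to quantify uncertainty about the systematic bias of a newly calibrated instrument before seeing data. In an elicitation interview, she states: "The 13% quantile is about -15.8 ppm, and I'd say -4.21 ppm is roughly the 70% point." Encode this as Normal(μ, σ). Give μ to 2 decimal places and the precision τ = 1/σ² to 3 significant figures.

For Normal(μ,σ), the p-quantile is μ + z_p·σ. Here z_{0.13} = -1.126, z_{0.7} = 0.5244.
So -15.8 = μ − 1.126σ and -4.21 = μ + 0.5244σ.
Subtracting: σ = (-4.21 − -15.8)/(0.5244 − (-1.126)) = 7.02.
Then μ = -15.8 − (-1.126)·7.02 = -7.89.
Precision τ = 1/σ² = 1/7.021² = 0.0203.

μ = -7.89, τ = 0.0203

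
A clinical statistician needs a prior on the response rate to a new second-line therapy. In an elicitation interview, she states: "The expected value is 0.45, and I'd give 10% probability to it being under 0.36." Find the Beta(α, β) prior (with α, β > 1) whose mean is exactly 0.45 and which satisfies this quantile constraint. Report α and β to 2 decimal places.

α ≈ 22.21, β ≈ 27.14

With mean 0.45 fixed, write α = 0.45s, β = 0.55s where s = α+β.
Need P(θ < 0.36) = 0.1 under Beta(0.45s, 0.55s). Normal approximation: (q−m)/√(m(1−m)/s) ≈ z_{0.1} = -1.28, so s ≈ 0.45·0.55·(-1.28)²/(0.36−0.45)² = 50.2.
At s = 50.2: P(θ<0.36) ≈ 0.098. Adjusting to match 0.1 gives s ≈ 49.35.
So α = 0.45·49.35 ≈ 22.21, β = 0.55·49.35 ≈ 27.14.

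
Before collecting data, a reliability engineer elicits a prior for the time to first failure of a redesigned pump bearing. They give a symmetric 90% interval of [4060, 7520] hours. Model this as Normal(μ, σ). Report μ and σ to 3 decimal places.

μ = 5790.000, σ = 1051.765

A symmetric 90% interval runs μ ± z·σ with z = 1.645.
Half-width = 1730, so σ = 1730/1.645 = 1051.765.
μ is the interval midpoint, 5790.000.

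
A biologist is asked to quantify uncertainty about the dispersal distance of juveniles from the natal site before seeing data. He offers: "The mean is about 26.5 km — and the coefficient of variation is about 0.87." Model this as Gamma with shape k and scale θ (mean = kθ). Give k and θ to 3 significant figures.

k ≈ 1.32, θ ≈ 20.1

For Gamma(k, scale θ): mean = kθ, variance = kθ², so CV = 1/√k.
CV = 0.87, hence k = 1/CV² = 1.32.
Then θ = mean/k = 26.5/1.32 = 20.1.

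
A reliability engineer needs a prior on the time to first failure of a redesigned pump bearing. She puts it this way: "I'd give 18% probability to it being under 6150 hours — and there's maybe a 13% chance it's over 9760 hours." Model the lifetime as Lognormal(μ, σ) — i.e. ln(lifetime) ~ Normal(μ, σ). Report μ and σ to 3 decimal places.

If T ~ Lognormal(μ,σ) then ln T ~ Normal(μ,σ), so the p-quantile of ln T is μ + z_p·σ.
ln(6150) = 8.724 and ln(9760) = 9.186; z_{0.18} = -0.9154, z_{0.87} = 1.126.
σ = (9.186 − 8.724)/(1.126 − (-0.9154)) = 0.226.
μ = 8.724 − (-0.9154)·0.226 = 8.931.

μ ≈ 8.931, σ ≈ 0.226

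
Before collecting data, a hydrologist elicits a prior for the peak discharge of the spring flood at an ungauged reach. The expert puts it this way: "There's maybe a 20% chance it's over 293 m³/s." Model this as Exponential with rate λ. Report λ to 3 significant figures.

λ ≈ 0.00549

P(T > 293.0) = e^(−λ·293.0) = 0.2, so λ = −ln(0.2)/293.0 = 0.00549.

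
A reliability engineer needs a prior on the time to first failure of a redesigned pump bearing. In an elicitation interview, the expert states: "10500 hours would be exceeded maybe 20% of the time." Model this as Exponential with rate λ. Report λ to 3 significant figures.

λ ≈ 0.000153

P(T > 10500.0) = e^(−λ·10500.0) = 0.2, so λ = −ln(0.2)/10500.0 = 0.000153.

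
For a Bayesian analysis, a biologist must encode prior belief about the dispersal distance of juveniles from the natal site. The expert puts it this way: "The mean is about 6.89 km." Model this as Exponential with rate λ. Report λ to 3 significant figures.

Exponential mean = 1/λ, so λ = 1/6.89 = 0.145.

λ ≈ 0.145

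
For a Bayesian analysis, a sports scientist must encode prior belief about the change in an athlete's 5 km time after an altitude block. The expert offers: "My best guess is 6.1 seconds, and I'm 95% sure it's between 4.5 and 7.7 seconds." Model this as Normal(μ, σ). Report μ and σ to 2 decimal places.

μ = 6.10, σ = 0.82

A symmetric 95% interval runs μ ± z·σ with z = 1.96.
Half-width = 1.6, so σ = 1.6/1.96 = 0.82.
μ is the stated best guess, 6.10.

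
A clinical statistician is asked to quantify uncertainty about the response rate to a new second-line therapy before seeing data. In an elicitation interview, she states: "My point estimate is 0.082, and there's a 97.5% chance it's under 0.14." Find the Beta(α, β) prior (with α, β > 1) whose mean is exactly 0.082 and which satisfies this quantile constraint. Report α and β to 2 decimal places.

With mean 0.082 fixed, write α = 0.082s, β = 0.918s where s = α+β.
Need P(θ < 0.14) = 0.975 under Beta(0.082s, 0.918s). Normal approximation: (q−m)/√(m(1−m)/s) ≈ z_{0.975} = 1.96, so s ≈ 0.082·0.918·(1.96)²/(0.14−0.082)² = 86.0.
At s = 86.0: P(θ<0.14) ≈ 0.961. Adjusting to match 0.975 gives s ≈ 109.08.
So α = 0.082·109.08 ≈ 8.94, β = 0.918·109.08 ≈ 100.13.

α ≈ 8.94, β ≈ 100.13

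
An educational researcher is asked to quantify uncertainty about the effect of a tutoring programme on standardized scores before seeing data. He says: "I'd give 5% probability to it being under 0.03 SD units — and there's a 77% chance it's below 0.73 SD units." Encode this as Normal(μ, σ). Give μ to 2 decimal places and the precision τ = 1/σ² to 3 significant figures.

μ = 0.51, τ = 11.6

For Normal(μ,σ), the p-quantile is μ + z_p·σ. Here z_{0.05} = -1.645, z_{0.77} = 0.7388.
So 0.03 = μ − 1.645σ and 0.73 = μ + 0.7388σ.
Subtracting: σ = (0.73 − 0.03)/(0.7388 − (-1.645)) = 0.29.
Then μ = 0.03 − (-1.645)·0.29 = 0.51.
Precision τ = 1/σ² = 1/0.2937² = 11.6.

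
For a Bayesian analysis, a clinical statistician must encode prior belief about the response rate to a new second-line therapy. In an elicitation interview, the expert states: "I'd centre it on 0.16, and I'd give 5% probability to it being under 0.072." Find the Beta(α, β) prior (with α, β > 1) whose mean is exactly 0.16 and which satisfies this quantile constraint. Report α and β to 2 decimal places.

α ≈ 5.66, β ≈ 29.71

With mean 0.16 fixed, write α = 0.16s, β = 0.84s where s = α+β.
Need P(θ < 0.072) = 0.05 under Beta(0.16s, 0.84s). Normal approximation: (q−m)/√(m(1−m)/s) ≈ z_{0.05} = -1.64, so s ≈ 0.16·0.84·(-1.64)²/(0.072−0.16)² = 47.0.
At s = 47.0: P(θ<0.072) ≈ 0.027. Adjusting to match 0.05 gives s ≈ 35.37.
So α = 0.16·35.37 ≈ 5.66, β = 0.84·35.37 ≈ 29.71.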